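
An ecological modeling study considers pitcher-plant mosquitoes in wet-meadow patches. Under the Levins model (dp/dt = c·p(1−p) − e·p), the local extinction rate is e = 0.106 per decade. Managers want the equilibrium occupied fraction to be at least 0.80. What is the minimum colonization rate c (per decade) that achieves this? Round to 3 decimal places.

p* = 1 − e/c ≥ 0.80 requires e/c ≤ 0.2000, i.e. c ≥ e/0.2000.
c_min = 0.106/0.2000 = 0.5300.

0.530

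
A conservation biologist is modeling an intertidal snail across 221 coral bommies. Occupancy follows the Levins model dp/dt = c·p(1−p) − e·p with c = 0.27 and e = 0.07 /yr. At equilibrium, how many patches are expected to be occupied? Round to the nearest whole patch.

p* = 1 − e/c = 1 − 0.07/0.27 = 0.7407.
Expected occupied patches = N × p* = 221 × 0.7407 = 163.70 ≈ 164.

164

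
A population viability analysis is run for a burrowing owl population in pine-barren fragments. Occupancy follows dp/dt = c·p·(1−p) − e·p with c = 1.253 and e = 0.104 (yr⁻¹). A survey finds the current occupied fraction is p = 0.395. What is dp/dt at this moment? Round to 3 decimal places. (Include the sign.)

Colonization term: c·p·(1−p) = 1.253×0.395×0.6050 = 0.29944.
Extinction term: e·p = 0.04108.
dp/dt = 0.29944 − 0.04108 = 0.25836.

0.258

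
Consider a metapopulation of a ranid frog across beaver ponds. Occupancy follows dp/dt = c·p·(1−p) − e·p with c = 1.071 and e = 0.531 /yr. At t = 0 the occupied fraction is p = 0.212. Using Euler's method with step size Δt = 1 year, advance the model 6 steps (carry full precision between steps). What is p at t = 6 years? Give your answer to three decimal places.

0.490

Update rule: p ← p + [c·p·(1−p) − e·p]·Δt with Δt = 1.
t = 1: p = 0.21200 + (+0.06634) = 0.27834
t = 2: p = 0.27834 + (+0.06733) = 0.34567
t = 3: p = 0.34567 + (+0.05869) = 0.40436
t = 4: p = 0.40436 + (+0.04324) = 0.44760
t = 5: p = 0.44760 + (+0.02713) = 0.47473
t = 6: p = 0.47473 + (+0.01498) = 0.48972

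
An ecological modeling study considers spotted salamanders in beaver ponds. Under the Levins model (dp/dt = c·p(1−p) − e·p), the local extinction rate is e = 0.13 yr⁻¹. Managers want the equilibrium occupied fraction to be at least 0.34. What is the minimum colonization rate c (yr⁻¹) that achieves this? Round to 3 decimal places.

0.197

p* = 1 − e/c ≥ 0.34 requires e/c ≤ 0.6600, i.e. c ≥ e/0.6600.
c_min = 0.13/0.6600 = 0.1970.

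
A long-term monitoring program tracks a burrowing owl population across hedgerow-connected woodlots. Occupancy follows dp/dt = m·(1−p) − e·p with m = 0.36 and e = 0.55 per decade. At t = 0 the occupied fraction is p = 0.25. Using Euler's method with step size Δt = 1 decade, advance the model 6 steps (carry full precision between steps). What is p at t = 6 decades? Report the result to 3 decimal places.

Update rule: p ← p + [m·(1−p) − e·p]·Δt with Δt = 1.
p: 0.25000 → 0.38250  (Δp = +0.13250)
p: 0.38250 → 0.39442  (Δp = +0.01192)
p: 0.39442 → 0.39550  (Δp = +0.00107)
p: 0.39550 → 0.39559  (Δp = +0.00010)
p: 0.39559 → 0.39560  (Δp = +0.00001)
p: 0.39560 → 0.39560  (Δp = +0.00000)

0.396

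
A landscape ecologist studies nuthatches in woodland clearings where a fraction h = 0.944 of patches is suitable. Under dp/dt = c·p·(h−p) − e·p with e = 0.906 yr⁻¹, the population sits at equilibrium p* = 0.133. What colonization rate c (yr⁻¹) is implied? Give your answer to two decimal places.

1.12

At equilibrium c(h−p*) = e, so c = e/(h−p*).
c = 0.906/(0.944 − 0.133) = 0.906/0.8110 = 1.1171.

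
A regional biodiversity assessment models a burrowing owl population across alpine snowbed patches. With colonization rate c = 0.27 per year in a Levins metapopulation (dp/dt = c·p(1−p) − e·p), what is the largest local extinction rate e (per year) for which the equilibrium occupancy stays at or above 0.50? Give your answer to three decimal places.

1 − e/c ≥ 0.50 ⇒ e ≤ c(1 − 0.50) = 0.27 × 0.5000.
e_max = 0.1350.

0.135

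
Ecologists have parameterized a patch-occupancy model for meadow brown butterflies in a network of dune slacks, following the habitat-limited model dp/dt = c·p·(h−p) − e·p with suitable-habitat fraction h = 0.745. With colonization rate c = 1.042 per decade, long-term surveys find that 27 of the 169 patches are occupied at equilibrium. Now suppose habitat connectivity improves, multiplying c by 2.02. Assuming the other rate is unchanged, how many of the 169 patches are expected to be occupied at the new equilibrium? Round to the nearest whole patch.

Observed p* = 27/169 = 0.15976.
Balance c(h−p*) = e gives e = 1.042×(0.745 − 0.15976) = 0.60982.
New p* = 0.745 − e/c = 0.745 − 0.60982/2.10484 = 0.45528.
Expected occupied = 169 × 0.45528 = 76.94 ≈ 77.

77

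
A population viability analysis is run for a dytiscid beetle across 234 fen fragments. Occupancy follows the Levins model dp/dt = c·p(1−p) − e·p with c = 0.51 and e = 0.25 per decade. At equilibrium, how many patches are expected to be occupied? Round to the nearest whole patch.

p* = 1 − e/c = 1 − 0.25/0.51 = 0.5098.
Expected occupied patches = N × p* = 234 × 0.5098 = 119.29 ≈ 119.

119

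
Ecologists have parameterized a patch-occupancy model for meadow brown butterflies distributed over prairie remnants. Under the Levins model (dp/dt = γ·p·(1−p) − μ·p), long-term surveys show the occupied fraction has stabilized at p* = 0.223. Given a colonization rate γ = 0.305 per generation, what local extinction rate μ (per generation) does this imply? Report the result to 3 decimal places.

0.237

At equilibrium γ(1−p*) = μ.
μ = 0.305 × (1 − 0.223) = 0.305 × 0.7770 = 0.2370.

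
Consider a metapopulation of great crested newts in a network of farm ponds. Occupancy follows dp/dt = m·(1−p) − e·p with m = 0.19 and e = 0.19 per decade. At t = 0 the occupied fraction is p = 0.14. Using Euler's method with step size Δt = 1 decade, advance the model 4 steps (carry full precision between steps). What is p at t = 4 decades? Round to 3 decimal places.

Update rule: p ← p + [m·(1−p) − e·p]·Δt with Δt = 1.
t = 1: p = 0.14000 + (+0.13680) = 0.27680
t = 2: p = 0.27680 + (+0.08482) = 0.36162
t = 3: p = 0.36162 + (+0.05259) = 0.41420
t = 4: p = 0.41420 + (+0.03260) = 0.44681

0.447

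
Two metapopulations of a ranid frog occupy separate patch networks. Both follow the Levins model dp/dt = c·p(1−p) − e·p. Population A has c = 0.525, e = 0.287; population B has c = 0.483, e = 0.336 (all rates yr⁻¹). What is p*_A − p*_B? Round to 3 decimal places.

A: p*_A = 1 − 0.287/0.525 = 0.4533.
B: p*_B = 1 − 0.336/0.483 = 0.3043.
p*_A − p*_B = 0.4533 − 0.3043 = 0.1490.

0.149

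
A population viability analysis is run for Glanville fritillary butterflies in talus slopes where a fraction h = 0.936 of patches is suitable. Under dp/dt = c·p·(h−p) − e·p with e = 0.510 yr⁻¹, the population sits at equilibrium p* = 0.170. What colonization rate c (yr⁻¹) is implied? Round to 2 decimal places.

0.67

At equilibrium c(h−p*) = e, so c = e/(h−p*).
c = 0.510/(0.936 − 0.170) = 0.510/0.7660 = 0.6658.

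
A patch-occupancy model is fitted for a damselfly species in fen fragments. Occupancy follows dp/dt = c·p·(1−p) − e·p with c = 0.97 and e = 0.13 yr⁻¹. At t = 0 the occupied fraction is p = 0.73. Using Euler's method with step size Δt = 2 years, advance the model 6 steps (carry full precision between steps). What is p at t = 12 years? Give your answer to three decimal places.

Update rule: p ← p + [c·p·(1−p) − e·p]·Δt with Δt = 2.
t = 2: p = 0.73000 + (+0.19257) = 0.92257
t = 4: p = 0.92257 + (-0.10129) = 0.82128
t = 6: p = 0.82128 + (+0.07122) = 0.89250
t = 8: p = 0.89250 + (-0.04592) = 0.84658
t = 10: p = 0.84658 + (+0.03186) = 0.87844
t = 12: p = 0.87844 + (-0.02123) = 0.85721

0.857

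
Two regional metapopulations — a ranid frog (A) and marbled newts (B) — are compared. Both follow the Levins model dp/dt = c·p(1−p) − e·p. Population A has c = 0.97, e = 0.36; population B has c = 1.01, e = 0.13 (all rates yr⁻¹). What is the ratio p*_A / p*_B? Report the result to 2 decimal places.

A: p*_A = 1 − 0.36/0.97 = 0.6289.
B: p*_B = 1 − 0.13/1.01 = 0.8713.
p*_A / p*_B = 0.6289/0.8713 = 0.7218.

0.72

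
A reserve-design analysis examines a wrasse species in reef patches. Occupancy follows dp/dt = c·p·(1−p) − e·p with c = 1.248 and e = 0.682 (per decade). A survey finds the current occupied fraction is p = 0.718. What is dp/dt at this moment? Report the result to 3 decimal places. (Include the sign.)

-0.237

Colonization term: c·p·(1−p) = 1.248×0.718×0.2820 = 0.25269.
Extinction term: e·p = 0.48968.
dp/dt = 0.25269 − 0.48968 = -0.23699.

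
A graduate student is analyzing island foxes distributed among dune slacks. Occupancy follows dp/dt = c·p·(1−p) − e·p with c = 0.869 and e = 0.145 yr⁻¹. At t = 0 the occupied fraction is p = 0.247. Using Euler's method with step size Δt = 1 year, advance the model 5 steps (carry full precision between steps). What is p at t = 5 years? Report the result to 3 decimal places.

0.809

Update rule: p ← p + [c·p·(1−p) − e·p]·Δt with Δt = 1.
p: 0.24700 → 0.37281  (Δp = +0.12581)
p: 0.37281 → 0.52195  (Δp = +0.14913)
p: 0.52195 → 0.66310  (Δp = +0.14115)
p: 0.66310 → 0.76108  (Δp = +0.09799)
p: 0.76108 → 0.80874  (Δp = +0.04766)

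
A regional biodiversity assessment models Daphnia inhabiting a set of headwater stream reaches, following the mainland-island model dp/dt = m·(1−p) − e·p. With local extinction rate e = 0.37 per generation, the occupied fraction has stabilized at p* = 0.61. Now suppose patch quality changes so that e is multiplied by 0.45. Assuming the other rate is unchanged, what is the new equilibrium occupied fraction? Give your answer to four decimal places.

Balance m(1−p*) = e·p* gives m = e·p*/(1−p*) = 0.37×0.61000/0.39000 = 0.57872.
New p* = m/(m+e) = 0.57872/(0.57872+0.16650) = 0.77658.

0.7766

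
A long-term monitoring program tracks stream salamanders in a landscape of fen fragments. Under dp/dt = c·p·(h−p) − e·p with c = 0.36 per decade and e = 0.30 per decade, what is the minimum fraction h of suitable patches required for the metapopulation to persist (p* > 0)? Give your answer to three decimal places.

p* = h − e/c is positive only when h > e/c.
h_min = e/c = 0.30/0.36 = 0.8333.

0.833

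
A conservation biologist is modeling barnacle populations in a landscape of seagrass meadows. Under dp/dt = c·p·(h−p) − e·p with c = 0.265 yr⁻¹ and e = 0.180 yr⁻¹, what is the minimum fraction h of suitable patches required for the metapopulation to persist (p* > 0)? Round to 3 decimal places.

0.679

p* = h − e/c is positive only when h > e/c.
h_min = e/c = 0.180/0.265 = 0.6792.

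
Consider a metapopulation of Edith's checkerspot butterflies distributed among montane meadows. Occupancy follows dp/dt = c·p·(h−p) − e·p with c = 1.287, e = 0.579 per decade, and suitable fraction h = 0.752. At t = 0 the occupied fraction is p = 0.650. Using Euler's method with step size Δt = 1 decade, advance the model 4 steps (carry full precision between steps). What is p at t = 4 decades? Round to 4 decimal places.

Update rule: p ← p + [c·p·(h−p) − e·p]·Δt with Δt = 1.
p: 0.65000 → 0.35898  (Δp = -0.29102)
p: 0.35898 → 0.33271  (Δp = -0.02627)
p: 0.33271 → 0.31961  (Δp = -0.01310)
p: 0.31961 → 0.31241  (Δp = -0.00720)

0.3124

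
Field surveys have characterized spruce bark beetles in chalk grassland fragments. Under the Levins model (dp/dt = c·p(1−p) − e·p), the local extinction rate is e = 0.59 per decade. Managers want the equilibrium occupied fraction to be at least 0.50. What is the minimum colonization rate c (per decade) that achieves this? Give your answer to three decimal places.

p* = 1 − e/c ≥ 0.50 requires e/c ≤ 0.5000, i.e. c ≥ e/0.5000.
c_min = 0.59/0.5000 = 1.1800.

1.180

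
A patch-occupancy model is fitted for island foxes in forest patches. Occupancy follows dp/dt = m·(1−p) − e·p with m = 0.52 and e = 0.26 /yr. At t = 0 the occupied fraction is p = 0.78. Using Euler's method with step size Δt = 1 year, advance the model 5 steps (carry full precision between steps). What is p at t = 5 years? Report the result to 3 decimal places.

0.667

Update rule: p ← p + [m·(1−p) − e·p]·Δt with Δt = 1.
step 1: Δp = -0.08840, p = 0.69160
step 2: Δp = -0.01945, p = 0.67215
step 3: Δp = -0.00428, p = 0.66787
step 4: Δp = -0.00094, p = 0.66693
step 5: Δp = -0.00021, p = 0.66673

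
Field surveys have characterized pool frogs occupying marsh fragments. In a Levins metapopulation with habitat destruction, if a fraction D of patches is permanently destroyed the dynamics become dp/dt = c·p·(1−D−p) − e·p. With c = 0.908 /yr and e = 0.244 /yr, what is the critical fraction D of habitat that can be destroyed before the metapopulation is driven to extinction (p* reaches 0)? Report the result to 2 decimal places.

The nontrivial equilibrium is p* = (1−D) − e/c; extinction occurs when this hits zero.
So D_crit = 1 − e/c = 1 − 0.244/0.908 = 1 − 0.2687 = 0.7313.
Note this equals the original equilibrium occupancy — the Levins extinction-debt result.

0.73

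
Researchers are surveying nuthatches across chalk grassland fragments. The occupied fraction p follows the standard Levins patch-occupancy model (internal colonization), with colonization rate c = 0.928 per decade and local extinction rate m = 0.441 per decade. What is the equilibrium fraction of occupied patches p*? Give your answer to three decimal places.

0.525

Setting dp/dt = 0 and dividing through by p* gives c·(1−p*) = m.
So p* = 1 − m/c = 1 − 0.441/0.928 = 1 − 0.4752 = 0.5248.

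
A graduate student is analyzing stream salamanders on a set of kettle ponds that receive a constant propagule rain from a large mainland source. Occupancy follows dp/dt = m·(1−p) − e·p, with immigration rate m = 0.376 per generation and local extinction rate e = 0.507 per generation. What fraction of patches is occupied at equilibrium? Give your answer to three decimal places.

Setting dp/dt = 0: m − m·p* = e·p*, so m = (m+e)·p*.
p* = m/(m+e) = 0.376/(0.376+0.507) = 0.376/0.8830 = 0.4258.

0.426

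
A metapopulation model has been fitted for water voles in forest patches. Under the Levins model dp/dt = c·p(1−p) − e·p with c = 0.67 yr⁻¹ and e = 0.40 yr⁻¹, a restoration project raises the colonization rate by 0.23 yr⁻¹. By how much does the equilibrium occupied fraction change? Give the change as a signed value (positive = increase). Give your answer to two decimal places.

0.15

Before: p* = 1 − 0.40/0.67 = 0.4030.
After the change, c = 0.9, e = 0.4, so p* = 1 − 0.4/0.9 = 0.5556.
Δp* = 0.5556 − 0.4030 = +0.1526.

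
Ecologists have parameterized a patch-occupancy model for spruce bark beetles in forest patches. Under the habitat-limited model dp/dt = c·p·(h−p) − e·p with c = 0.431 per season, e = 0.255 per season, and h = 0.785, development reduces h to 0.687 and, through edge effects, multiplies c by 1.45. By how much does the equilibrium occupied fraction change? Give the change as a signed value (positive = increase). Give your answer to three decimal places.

Before: p* = h − e/c = 0.785 − 0.255/0.431 = 0.785 − 0.5916 = 0.1934.
After: c = 0.62495, e = 0.255, h = 0.687; p* = 0.687 − 0.255/0.62495 = 0.2790.
Δp* = 0.2790 − 0.1934 = +0.0856.

0.086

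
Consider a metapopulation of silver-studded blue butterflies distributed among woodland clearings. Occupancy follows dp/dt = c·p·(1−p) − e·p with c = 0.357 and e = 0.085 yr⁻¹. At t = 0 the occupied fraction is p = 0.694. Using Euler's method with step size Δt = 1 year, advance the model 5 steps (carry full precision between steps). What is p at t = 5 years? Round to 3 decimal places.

0.747

Update rule: p ← p + [c·p·(1−p) − e·p]·Δt with Δt = 1.
p: 0.69400 → 0.71082  (Δp = +0.01682)
p: 0.71082 → 0.72379  (Δp = +0.01296)
p: 0.72379 → 0.73364  (Δp = +0.00985)
p: 0.73364 → 0.74104  (Δp = +0.00740)
p: 0.74104 → 0.74656  (Δp = +0.00552)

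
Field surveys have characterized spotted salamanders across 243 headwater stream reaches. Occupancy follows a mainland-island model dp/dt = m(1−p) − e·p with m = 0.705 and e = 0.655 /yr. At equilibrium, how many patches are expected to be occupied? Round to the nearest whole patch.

126

p* = m/(m+e) = 0.705/1.3600 = 0.5184.
Expected occupied patches = N × p* = 243 × 0.5184 = 125.97 ≈ 126.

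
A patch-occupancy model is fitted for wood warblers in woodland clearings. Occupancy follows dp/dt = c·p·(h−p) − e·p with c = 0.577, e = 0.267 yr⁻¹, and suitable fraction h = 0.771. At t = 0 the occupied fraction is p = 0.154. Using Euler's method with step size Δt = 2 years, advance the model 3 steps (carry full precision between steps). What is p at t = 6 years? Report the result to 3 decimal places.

0.232

Update rule: p ← p + [c·p·(h−p) − e·p]·Δt with Δt = 2.
t = 2: p = 0.15400 + (+0.02741) = 0.18141
t = 4: p = 0.18141 + (+0.02656) = 0.20797
t = 6: p = 0.20797 + (+0.02407) = 0.23204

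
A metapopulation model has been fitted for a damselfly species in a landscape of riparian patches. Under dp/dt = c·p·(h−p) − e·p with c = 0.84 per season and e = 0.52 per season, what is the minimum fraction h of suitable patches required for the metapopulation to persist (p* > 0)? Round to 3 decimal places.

p* = h − e/c is positive only when h > e/c.
h_min = e/c = 0.52/0.84 = 0.6190.

0.619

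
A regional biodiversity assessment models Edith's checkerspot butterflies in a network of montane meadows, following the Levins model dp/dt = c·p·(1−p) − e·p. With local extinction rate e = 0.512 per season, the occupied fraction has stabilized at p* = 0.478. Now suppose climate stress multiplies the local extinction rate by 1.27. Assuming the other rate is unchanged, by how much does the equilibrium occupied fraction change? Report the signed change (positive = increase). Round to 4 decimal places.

Balance c(1−p*) = e gives c = e/(1 − 0.47800) = 0.512/0.52200 = 0.98084.
New p* = 1 − e/c = 1 − 0.65024/0.98084 = 0.33706.
Δp* = 0.33706 − 0.47800 = -0.14094.

-0.1409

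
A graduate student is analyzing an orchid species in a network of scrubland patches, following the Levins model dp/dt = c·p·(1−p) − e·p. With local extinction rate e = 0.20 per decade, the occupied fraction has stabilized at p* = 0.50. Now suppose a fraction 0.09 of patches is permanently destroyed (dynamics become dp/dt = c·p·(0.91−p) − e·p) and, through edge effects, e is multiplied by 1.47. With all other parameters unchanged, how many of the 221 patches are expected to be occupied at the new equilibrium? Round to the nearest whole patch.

Balance c(1−p*) = e gives c = e/(1 − 0.50000) = 0.20/0.50000 = 0.40000.
New p* = 0.91 − e/c = 0.91 − 0.29400/0.40000 = 0.17500.
Expected occupied = 221 × 0.17500 = 38.67 ≈ 39.

39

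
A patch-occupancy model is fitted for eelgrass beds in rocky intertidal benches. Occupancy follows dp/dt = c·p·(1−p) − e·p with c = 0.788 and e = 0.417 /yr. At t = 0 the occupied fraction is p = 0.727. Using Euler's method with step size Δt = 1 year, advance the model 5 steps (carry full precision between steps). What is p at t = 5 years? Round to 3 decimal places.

Update rule: p ← p + [c·p·(1−p) − e·p]·Δt with Δt = 1.
t = 1: p = 0.72700 + (-0.14676) = 0.58024
t = 2: p = 0.58024 + (-0.05003) = 0.53020
t = 3: p = 0.53020 + (-0.02481) = 0.50539
t = 4: p = 0.50539 + (-0.01377) = 0.49162
t = 5: p = 0.49162 + (-0.00806) = 0.48356

0.484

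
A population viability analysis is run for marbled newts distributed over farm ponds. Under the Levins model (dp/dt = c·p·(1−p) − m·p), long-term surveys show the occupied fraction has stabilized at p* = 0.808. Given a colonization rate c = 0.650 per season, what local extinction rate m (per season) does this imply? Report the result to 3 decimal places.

0.125

At equilibrium c(1−p*) = m.
m = 0.650 × (1 − 0.808) = 0.650 × 0.1920 = 0.1248.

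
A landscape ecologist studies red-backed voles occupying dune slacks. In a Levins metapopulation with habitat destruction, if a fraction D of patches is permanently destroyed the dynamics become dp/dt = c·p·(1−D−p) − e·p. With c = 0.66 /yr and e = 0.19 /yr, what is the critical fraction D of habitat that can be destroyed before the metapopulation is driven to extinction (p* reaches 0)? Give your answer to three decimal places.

The nontrivial equilibrium is p* = (1−D) − e/c; extinction occurs when this hits zero.
So D_crit = 1 − e/c = 1 − 0.19/0.66 = 1 − 0.2879 = 0.7121.
This equals the undisturbed p*, a classic result of Lande's extension.

0.712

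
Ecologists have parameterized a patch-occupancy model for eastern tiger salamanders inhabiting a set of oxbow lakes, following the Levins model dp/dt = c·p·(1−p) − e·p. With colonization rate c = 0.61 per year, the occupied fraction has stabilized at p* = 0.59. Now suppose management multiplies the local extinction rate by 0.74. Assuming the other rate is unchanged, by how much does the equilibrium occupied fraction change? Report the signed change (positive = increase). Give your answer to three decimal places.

Balance c(1−p*) = e gives e = 0.61×(1 − 0.59000) = 0.25010.
New p* = 1 − e/c = 1 − 0.18507/0.61000 = 0.69661.
Δp* = 0.69661 − 0.59000 = +0.10661.

0.107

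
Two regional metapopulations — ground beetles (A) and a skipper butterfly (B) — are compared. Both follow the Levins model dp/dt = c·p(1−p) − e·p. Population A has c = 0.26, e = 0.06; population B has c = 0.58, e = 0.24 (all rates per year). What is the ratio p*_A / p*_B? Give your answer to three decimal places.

A: p*_A = 1 − 0.06/0.26 = 0.7692.
B: p*_B = 1 − 0.24/0.58 = 0.5862.
p*_A / p*_B = 0.7692/0.5862 = 1.3122.

1.312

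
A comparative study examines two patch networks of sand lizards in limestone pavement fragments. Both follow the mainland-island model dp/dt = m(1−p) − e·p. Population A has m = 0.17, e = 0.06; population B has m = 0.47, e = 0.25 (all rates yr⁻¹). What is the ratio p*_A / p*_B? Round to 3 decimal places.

1.132

A: p*_A = m/(m+e) = 0.17/0.2300 = 0.7391.
B: p*_B = 0.47/0.7200 = 0.6528.
p*_A / p*_B = 0.7391/0.6528 = 1.1323.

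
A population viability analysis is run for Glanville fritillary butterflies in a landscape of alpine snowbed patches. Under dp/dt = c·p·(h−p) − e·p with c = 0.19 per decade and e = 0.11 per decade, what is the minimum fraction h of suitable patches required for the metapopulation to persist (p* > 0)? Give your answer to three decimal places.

0.579

p* = h − e/c is positive only when h > e/c.
h_min = e/c = 0.11/0.19 = 0.5789.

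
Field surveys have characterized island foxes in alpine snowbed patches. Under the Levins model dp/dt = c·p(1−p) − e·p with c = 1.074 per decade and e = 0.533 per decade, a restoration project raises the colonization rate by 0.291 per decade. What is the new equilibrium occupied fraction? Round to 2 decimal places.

Before: p* = 1 − 0.533/1.074 = 0.5037.
After the change, c = 1.365, e = 0.533, so p* = 1 − 0.533/1.365 = 0.6095.

0.61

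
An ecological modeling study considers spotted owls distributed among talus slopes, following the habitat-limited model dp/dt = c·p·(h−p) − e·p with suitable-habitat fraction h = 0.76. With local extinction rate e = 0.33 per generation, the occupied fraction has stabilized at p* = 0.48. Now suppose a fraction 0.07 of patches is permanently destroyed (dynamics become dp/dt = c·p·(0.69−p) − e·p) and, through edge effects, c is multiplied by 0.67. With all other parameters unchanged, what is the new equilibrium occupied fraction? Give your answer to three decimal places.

0.272

Balance c(h−p*) = e gives c = e/(0.76 − 0.48000) = 0.33/0.28000 = 1.17857.
New p* = 0.69 − e/c = 0.69 − 0.33000/0.78964 = 0.27209.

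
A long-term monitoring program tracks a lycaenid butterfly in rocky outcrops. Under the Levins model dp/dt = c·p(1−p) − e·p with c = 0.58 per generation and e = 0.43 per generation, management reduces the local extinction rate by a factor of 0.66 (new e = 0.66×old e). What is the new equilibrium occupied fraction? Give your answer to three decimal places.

0.511

Before: p* = 1 − 0.43/0.58 = 0.2586.
After the change, c = 0.58, e = 0.2838, so p* = 1 − 0.2838/0.58 = 0.5107.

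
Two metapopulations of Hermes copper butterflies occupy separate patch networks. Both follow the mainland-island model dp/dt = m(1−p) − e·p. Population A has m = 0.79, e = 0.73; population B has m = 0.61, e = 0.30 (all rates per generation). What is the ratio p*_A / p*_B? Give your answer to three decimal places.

0.775

A: p*_A = m/(m+e) = 0.79/1.5200 = 0.5197.
B: p*_B = 0.61/0.9100 = 0.6703.
p*_A / p*_B = 0.5197/0.6703 = 0.7753.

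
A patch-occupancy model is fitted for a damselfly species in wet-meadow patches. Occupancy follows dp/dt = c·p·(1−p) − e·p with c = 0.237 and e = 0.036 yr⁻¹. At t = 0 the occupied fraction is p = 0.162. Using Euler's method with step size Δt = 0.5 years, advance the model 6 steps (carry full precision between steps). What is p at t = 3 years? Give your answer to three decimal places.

Update rule: p ← p + [c·p·(1−p) − e·p]·Δt with Δt = 0.5.
t = 0.5: p = 0.16200 + (+0.01317) = 0.17517
t = 1: p = 0.17517 + (+0.01397) = 0.18914
t = 1.5: p = 0.18914 + (+0.01477) = 0.20391
t = 2: p = 0.20391 + (+0.01557) = 0.21947
t = 2.5: p = 0.21947 + (+0.01635) = 0.23582
t = 3: p = 0.23582 + (+0.01711) = 0.25293

0.253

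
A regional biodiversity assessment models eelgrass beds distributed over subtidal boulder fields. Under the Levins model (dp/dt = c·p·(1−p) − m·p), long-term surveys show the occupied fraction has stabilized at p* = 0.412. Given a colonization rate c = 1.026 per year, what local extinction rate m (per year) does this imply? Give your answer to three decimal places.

0.603

At equilibrium c(1−p*) = m.
m = 1.026 × (1 − 0.412) = 1.026 × 0.5880 = 0.6033.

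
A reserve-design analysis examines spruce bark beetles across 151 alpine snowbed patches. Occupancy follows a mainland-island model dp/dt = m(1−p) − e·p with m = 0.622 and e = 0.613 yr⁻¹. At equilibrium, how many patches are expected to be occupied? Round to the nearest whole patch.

p* = m/(m+e) = 0.622/1.2350 = 0.5036.
Expected occupied patches = N × p* = 151 × 0.5036 = 76.05 ≈ 76.

76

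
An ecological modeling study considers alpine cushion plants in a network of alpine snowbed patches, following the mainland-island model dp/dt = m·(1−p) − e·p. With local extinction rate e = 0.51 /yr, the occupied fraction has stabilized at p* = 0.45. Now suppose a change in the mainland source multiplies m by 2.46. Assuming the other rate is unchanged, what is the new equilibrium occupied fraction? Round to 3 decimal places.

Balance m(1−p*) = e·p* gives m = e·p*/(1−p*) = 0.51×0.45000/0.55000 = 0.41727.
New p* = m/(m+e) = 1.02648/(1.02648+0.51000) = 0.66807.

0.668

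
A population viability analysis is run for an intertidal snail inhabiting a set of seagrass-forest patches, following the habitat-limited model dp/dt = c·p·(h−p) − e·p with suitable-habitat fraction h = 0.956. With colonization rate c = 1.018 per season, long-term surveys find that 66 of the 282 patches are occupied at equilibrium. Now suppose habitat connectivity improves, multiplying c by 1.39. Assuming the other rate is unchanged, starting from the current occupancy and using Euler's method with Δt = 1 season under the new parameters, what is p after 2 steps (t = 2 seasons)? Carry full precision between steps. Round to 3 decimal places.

0.359

Observed p* = 66/282 = 0.23404.
Balance c(h−p*) = e gives e = 1.018×(0.956 − 0.23404) = 0.73495.
Starting from p₀ = 0.23404; update p ← p + (dp/dt)·Δt with the new parameters.
p: 0.23404 → 0.30113  (Δp = +0.06708)
p: 0.30113 → 0.35885  (Δp = +0.05773)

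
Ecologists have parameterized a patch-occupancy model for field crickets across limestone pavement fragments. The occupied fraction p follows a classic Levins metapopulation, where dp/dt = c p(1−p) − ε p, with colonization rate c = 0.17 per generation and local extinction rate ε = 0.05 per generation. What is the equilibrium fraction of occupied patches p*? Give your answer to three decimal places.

0.706

Setting dp/dt = 0 and dividing through by p* gives c·(1−p*) = ε.
So p* = 1 − ε/c = 1 − 0.05/0.17 = 1 − 0.2941 = 0.7059.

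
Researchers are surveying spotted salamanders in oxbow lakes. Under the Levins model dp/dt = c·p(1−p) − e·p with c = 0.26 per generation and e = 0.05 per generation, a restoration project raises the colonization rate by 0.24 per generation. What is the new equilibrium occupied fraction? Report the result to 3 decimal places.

0.900

Before: p* = 1 − 0.05/0.26 = 0.8077.
After the change, c = 0.5, e = 0.05, so p* = 1 − 0.05/0.5 = 0.9000.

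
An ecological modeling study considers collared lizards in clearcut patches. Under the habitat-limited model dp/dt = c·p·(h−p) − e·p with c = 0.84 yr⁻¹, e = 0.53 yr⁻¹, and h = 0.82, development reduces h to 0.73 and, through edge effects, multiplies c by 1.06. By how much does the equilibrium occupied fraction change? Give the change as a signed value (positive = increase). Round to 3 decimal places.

Before: p* = h − e/c = 0.82 − 0.53/0.84 = 0.82 − 0.6310 = 0.1890.
After: c = 0.8904, e = 0.53, h = 0.73; p* = 0.73 − 0.53/0.8904 = 0.1348.
Δp* = 0.1348 − 0.1890 = -0.0543.

-0.054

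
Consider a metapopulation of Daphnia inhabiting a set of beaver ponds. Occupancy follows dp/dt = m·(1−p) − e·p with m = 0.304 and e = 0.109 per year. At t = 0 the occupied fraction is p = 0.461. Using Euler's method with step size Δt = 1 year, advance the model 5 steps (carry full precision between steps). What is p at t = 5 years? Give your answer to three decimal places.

Update rule: p ← p + [m·(1−p) − e·p]·Δt with Δt = 1.
step 1: Δp = +0.11361, p = 0.57461
step 2: Δp = +0.06669, p = 0.64129
step 3: Δp = +0.03915, p = 0.68044
step 4: Δp = +0.02298, p = 0.70342
step 5: Δp = +0.01349, p = 0.71691

0.717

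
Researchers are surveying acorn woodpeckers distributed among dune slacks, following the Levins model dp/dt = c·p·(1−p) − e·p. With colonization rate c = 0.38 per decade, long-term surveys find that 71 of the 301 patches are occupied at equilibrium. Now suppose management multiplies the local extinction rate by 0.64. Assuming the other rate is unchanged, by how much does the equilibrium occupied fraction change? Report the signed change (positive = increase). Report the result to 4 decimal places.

0.2751

Observed p* = 71/301 = 0.23588.
Balance c(1−p*) = e gives e = 0.38×(1 − 0.23588) = 0.29037.
New p* = 1 − e/c = 1 − 0.18584/0.38000 = 0.51095.
Δp* = 0.51095 − 0.23588 = +0.27507.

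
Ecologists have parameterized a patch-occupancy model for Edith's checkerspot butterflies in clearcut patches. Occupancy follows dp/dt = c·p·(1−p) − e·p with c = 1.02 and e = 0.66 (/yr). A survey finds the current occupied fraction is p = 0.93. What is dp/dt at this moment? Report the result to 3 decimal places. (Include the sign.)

-0.547

Colonization term: c·p·(1−p) = 1.02×0.93×0.0700 = 0.06640.
Extinction term: e·p = 0.61380.
dp/dt = 0.06640 − 0.61380 = -0.54740.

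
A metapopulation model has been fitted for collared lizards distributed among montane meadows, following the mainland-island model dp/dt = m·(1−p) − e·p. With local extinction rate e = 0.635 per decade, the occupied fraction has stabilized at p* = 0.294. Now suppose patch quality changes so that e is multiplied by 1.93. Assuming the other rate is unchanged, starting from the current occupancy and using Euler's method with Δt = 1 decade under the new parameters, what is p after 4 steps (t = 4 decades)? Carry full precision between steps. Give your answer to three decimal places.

Balance m(1−p*) = e·p* gives m = e·p*/(1−p*) = 0.635×0.29400/0.70600 = 0.26443.
Starting from p₀ = 0.29400; update p ← p + (dp/dt)·Δt with the new parameters.
step 1: Δp = -0.17362, p = 0.12038
step 2: Δp = +0.08507, p = 0.20545
step 3: Δp = -0.04168, p = 0.16377
step 4: Δp = +0.02042, p = 0.18419

0.184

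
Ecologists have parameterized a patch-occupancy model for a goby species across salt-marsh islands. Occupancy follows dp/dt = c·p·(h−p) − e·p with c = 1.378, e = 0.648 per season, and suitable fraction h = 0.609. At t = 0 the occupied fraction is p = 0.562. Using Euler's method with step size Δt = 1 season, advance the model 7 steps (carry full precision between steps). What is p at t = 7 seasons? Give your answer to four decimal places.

0.1547

Update rule: p ← p + [c·p·(h−p) − e·p]·Δt with Δt = 1.
t = 1: p = 0.56200 + (-0.32778) = 0.23422
t = 2: p = 0.23422 + (-0.03081) = 0.20341
t = 3: p = 0.20341 + (-0.01812) = 0.18529
t = 4: p = 0.18529 + (-0.01188) = 0.17341
t = 5: p = 0.17341 + (-0.00828) = 0.16513
t = 6: p = 0.16513 + (-0.00600) = 0.15912
t = 7: p = 0.15912 + (-0.00447) = 0.15466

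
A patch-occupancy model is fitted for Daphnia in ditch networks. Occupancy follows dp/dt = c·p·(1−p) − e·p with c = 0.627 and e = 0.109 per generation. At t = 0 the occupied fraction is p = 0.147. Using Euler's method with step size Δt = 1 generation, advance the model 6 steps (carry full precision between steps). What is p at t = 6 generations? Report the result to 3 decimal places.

0.683

Update rule: p ← p + [c·p·(1−p) − e·p]·Δt with Δt = 1.
t = 1: p = 0.14700 + (+0.06260) = 0.20960
t = 2: p = 0.20960 + (+0.08103) = 0.29062
t = 3: p = 0.29062 + (+0.09759) = 0.38821
t = 4: p = 0.38821 + (+0.10660) = 0.49481
t = 5: p = 0.49481 + (+0.10280) = 0.59761
t = 6: p = 0.59761 + (+0.08564) = 0.68324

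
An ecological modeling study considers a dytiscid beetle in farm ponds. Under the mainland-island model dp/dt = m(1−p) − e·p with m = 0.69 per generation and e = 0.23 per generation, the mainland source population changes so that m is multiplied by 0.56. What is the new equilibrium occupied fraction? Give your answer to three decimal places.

0.627

Before: p* = 0.69/(0.69+0.23) = 0.7500.
After: m = 0.3864, e = 0.23; p* = 0.3864/0.6164 = 0.6269.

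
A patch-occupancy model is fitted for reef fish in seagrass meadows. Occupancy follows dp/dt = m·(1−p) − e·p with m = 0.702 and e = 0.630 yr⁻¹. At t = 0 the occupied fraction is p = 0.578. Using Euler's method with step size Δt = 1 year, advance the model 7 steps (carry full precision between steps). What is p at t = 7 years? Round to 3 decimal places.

0.527

Update rule: p ← p + [m·(1−p) − e·p]·Δt with Δt = 1.
p: 0.57800 → 0.51010  (Δp = -0.06790)
p: 0.51010 → 0.53265  (Δp = +0.02254)
p: 0.53265 → 0.52516  (Δp = -0.00748)
p: 0.52516 → 0.52765  (Δp = +0.00248)
p: 0.52765 → 0.52682  (Δp = -0.00082)
p: 0.52682 → 0.52710  (Δp = +0.00027)
p: 0.52710 → 0.52700  (Δp = -0.00009)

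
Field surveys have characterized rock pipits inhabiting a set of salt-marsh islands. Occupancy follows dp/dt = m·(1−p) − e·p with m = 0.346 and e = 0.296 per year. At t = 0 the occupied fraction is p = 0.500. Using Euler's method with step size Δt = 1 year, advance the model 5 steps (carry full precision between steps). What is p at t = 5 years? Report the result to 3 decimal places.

0.539

Update rule: p ← p + [m·(1−p) − e·p]·Δt with Δt = 1.
t = 1: p = 0.50000 + (+0.02500) = 0.52500
t = 2: p = 0.52500 + (+0.00895) = 0.53395
t = 3: p = 0.53395 + (+0.00320) = 0.53715
t = 4: p = 0.53715 + (+0.00115) = 0.53830
t = 5: p = 0.53830 + (+0.00041) = 0.53871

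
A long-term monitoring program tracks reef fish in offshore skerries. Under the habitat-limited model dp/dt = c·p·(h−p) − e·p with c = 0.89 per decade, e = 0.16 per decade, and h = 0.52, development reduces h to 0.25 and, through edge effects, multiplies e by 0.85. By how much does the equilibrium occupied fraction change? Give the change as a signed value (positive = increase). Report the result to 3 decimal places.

-0.243

Before: p* = h − e/c = 0.52 − 0.16/0.89 = 0.52 − 0.1798 = 0.3402.
After: c = 0.89, e = 0.136, h = 0.25; p* = 0.25 − 0.136/0.89 = 0.0972.
Δp* = 0.0972 − 0.3402 = -0.2430.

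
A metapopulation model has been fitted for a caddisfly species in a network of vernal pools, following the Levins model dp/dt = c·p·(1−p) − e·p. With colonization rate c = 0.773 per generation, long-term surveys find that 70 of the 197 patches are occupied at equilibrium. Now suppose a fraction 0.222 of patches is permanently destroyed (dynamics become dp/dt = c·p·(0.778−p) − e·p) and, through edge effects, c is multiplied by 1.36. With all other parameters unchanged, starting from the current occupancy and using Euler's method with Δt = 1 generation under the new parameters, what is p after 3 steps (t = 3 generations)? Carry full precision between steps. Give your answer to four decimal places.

Observed p* = 70/197 = 0.35533.
Balance c(1−p*) = e gives e = 0.773×(1 − 0.35533) = 0.49833.
Starting from p₀ = 0.35533; update p ← p + (dp/dt)·Δt with the new parameters.
  1  |  dp/dt·Δt = -0.019183  |  p_1 = 0.336147
  2  |  dp/dt·Δt = -0.011368  |  p_2 = 0.324779
  3  |  dp/dt·Δt = -0.007102  |  p_3 = 0.317677

0.3177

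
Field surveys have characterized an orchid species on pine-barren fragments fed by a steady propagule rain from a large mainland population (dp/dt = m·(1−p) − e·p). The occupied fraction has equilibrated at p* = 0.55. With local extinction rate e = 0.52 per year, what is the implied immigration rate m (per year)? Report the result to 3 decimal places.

0.636

At equilibrium m(1−p*) = e·p*, so m = e·p*/(1−p*).
m = 0.52 × 0.55 / 0.4500 = 0.2860/0.4500 = 0.6356.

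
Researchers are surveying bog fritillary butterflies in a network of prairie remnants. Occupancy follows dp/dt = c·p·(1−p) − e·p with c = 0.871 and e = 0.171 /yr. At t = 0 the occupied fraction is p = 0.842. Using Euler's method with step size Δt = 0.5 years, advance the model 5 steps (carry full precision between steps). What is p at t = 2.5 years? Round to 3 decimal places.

Update rule: p ← p + [c·p·(1−p) − e·p]·Δt with Δt = 0.5.
p: 0.84200 → 0.82795  (Δp = -0.01405)
p: 0.82795 → 0.81919  (Δp = -0.00875)
p: 0.81919 → 0.81366  (Δp = -0.00554)
p: 0.81366 → 0.81012  (Δp = -0.00354)
p: 0.81012 → 0.80785  (Δp = -0.00227)

0.808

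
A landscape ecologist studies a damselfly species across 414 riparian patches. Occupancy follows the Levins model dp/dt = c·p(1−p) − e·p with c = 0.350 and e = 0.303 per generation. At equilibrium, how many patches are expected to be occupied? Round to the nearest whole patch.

56

p* = 1 − e/c = 1 − 0.303/0.350 = 0.1343.
Expected occupied patches = N × p* = 414 × 0.1343 = 55.59 ≈ 56.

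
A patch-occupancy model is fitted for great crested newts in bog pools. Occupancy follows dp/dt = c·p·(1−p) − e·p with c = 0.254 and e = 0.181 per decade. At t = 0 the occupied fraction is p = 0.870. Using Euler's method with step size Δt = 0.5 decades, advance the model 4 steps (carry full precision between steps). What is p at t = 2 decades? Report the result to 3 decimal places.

0.670

Update rule: p ← p + [c·p·(1−p) − e·p]·Δt with Δt = 0.5.
p: 0.87000 → 0.80563  (Δp = -0.06437)
p: 0.80563 → 0.75261  (Δp = -0.05302)
p: 0.75261 → 0.70814  (Δp = -0.04446)
p: 0.70814 → 0.67030  (Δp = -0.03784)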